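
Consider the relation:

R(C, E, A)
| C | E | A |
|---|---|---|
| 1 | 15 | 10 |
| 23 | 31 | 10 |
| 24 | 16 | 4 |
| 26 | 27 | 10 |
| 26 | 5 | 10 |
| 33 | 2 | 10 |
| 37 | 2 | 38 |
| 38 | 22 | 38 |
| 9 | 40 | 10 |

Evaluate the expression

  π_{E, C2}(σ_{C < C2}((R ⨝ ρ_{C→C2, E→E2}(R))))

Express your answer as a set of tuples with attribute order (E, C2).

ρ[C→C2, E→E2]: schema becomes (C2, E2, A); tuples unchanged.
Natural join on A: {(1, 15, 10, 1, 15), (1, 15, 10, 23, 31), (1, 15, 10, 26, 27), (1, 15, 10, 26, 5), (1, 15, 10, 33, 2), (1, 15, 10, 9, 40), (23, 31, 10, 1, 15), (23, 31, 10, 23, 31), (23, 31, 10, 26, 27), (23, 31, 10, 26, 5), (23, 31, 10, 33, 2), (23, 31, 10, 9, 40), (24, 16, 4, 24, 16), (26, 27, 10, 1, 15), (26, 27, 10, 23, 31), (26, 27, 10, 26, 27), (26, 27, 10, 26, 5), (26, 27, 10, 33, 2), (26, 27, 10, 9, 40), (26, 5, 10, 1, 15), (26, 5, 10, 23, 31), (26, 5, 10, 26, 27), (26, 5, 10, 26, 5), (26, 5, 10, 33, 2), (26, 5, 10, 9, 40), (33, 2, 10, 1, 15), (33, 2, 10, 23, 31), (33, 2, 10, 26, 27), (33, 2, 10, 26, 5), (33, 2, 10, 33, 2), (33, 2, 10, 9, 40), (37, 2, 38, 37, 2), (37, 2, 38, 38, 22), (38, 22, 38, 37, 2), (38, 22, 38, 38, 22), (9, 40, 10, 1, 15), (9, 40, 10, 23, 31), (9, 40, 10, 26, 27), (9, 40, 10, 26, 5), (9, 40, 10, 33, 2), (9, 40, 10, 9, 40)}
σ[C < C2]: keep tuples satisfying C < C2 → {(1, 15, 10, 23, 31), (1, 15, 10, 26, 27), (1, 15, 10, 26, 5), (1, 15, 10, 33, 2), (1, 15, 10, 9, 40), (23, 31, 10, 26, 27), (23, 31, 10, 26, 5), (23, 31, 10, 33, 2), (26, 27, 10, 33, 2), (26, 5, 10, 33, 2), (37, 2, 38, 38, 22), (9, 40, 10, 23, 31), (9, 40, 10, 26, 27), (9, 40, 10, 26, 5), (9, 40, 10, 33, 2)}
Projecting to E, C2 (3 duplicate(s) eliminated): {(15, 23), (15, 26), (15, 33), (15, 9), (2, 38), (27, 33), (31, 26), (31, 33), (40, 23), (40, 26), (40, 33), (5, 33)}

{(15, 23), (15, 26), (15, 33), (15, 9), (2, 38), (27, 33), (31, 26), (31, 33), (40, 23), (40, 26), (40, 33), (5, 33)}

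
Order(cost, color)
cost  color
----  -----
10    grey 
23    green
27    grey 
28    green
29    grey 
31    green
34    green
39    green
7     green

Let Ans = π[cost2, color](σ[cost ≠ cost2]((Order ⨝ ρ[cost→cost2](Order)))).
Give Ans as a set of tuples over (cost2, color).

{(10, grey), (23, green), (27, grey), (28, green), (29, grey), (31, green), (34, green), (39, green), (7, green)}

ρ[cost→cost2]: schema becomes (cost2, color); tuples unchanged.
Joining Order and ρ[cost→cost2](Order) on color yields {(10, grey, 10), (10, grey, 27), (10, grey, 29), (23, green, 23), (23, green, 28), (23, green, 31), (23, green, 34), (23, green, 39), (23, green, 7), (27, grey, 10), (27, grey, 27), (27, grey, 29), (28, green, 23), (28, green, 28), (28, green, 31), (28, green, 34), (28, green, 39), (28, green, 7), (29, grey, 10), (29, grey, 27), (29, grey, 29), (31, green, 23), (31, green, 28), (31, green, 31), (31, green, 34), (31, green, 39), (31, green, 7), (34, green, 23), (34, green, 28), (34, green, 31), (34, green, 34), (34, green, 39), (34, green, 7), (39, green, 23), (39, green, 28), (39, green, 31), (39, green, 34), (39, green, 39), (39, green, 7), (7, green, 23), (7, green, 28), (7, green, 31), (7, green, 34), (7, green, 39), (7, green, 7)}.
Filtering on cost ≠ cost2 leaves {(10, grey, 27), (10, grey, 29), (23, green, 28), (23, green, 31), (23, green, 34), (23, green, 39), (23, green, 7), (27, grey, 10), (27, grey, 29), (28, green, 23), (28, green, 31), (28, green, 34), (28, green, 39), (28, green, 7), (29, grey, 10), (29, grey, 27), (31, green, 23), (31, green, 28), (31, green, 34), (31, green, 39), (31, green, 7), (34, green, 23), (34, green, 28), (34, green, 31), (34, green, 39), (34, green, 7), (39, green, 23), (39, green, 28), (39, green, 31), (39, green, 34), (39, green, 7), (7, green, 23), (7, green, 28), (7, green, 31), (7, green, 34), (7, green, 39)}.
π[cost2, color]: project onto (cost2, color) (27 duplicate(s) eliminated) → {(10, grey), (23, green), (27, grey), (28, green), (29, grey), (31, green), (34, green), (39, green), (7, green)}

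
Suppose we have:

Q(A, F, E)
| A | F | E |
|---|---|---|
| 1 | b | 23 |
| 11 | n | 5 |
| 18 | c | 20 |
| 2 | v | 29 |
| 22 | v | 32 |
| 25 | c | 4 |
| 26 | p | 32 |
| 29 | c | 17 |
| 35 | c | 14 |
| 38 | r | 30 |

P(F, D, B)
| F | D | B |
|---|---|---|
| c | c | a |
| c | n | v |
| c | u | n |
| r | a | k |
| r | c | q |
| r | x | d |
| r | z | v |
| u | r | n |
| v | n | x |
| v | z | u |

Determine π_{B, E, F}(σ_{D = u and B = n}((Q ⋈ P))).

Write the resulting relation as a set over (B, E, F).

{(n, 14, c), (n, 17, c), (n, 20, c), (n, 4, c)}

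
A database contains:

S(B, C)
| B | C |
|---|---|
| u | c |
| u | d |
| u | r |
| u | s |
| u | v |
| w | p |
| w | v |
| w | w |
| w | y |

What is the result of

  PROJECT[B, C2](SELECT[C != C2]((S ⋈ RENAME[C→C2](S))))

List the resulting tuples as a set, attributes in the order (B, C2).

{(u, c), (u, d), (u, r), (u, s), (u, v), (w, p), (w, v), (w, w), (w, y)}

ρ[C→C2]: schema becomes (B, C2); tuples unchanged.
Natural join on B: {(u, c, c), (u, c, d), (u, c, r), (u, c, s), (u, c, v), (u, d, c), (u, d, d), (u, d, r), (u, d, s), (u, d, v), (u, r, c), (u, r, d), (u, r, r), (u, r, s), (u, r, v), (u, s, c), (u, s, d), (u, s, r), (u, s, s), (u, s, v), (u, v, c), (u, v, d), (u, v, r), (u, v, s), (u, v, v), (w, p, p), (w, p, v), (w, p, w), (w, p, y), (w, v, p), (w, v, v), (w, v, w), (w, v, y), (w, w, p), (w, w, v), (w, w, w), (w, w, y), (w, y, p), (w, y, v), (w, y, w), (w, y, y)}
Filtering on C != C2 leaves {(u, c, d), (u, c, r), (u, c, s), (u, c, v), (u, d, c), (u, d, r), (u, d, s), (u, d, v), (u, r, c), (u, r, d), (u, r, s), (u, r, v), (u, s, c), (u, s, d), (u, s, r), (u, s, v), (u, v, c), (u, v, d), (u, v, r), (u, v, s), (w, p, v), (w, p, w), (w, p, y), (w, v, p), (w, v, w), (w, v, y), (w, w, p), (w, w, v), (w, w, y), (w, y, p), (w, y, v), (w, y, w)}.
π[B, C2]: project onto (B, C2) (23 duplicate(s) eliminated) → {(u, c), (u, d), (u, r), (u, s), (u, v), (w, p), (w, v), (w, w), (w, y)}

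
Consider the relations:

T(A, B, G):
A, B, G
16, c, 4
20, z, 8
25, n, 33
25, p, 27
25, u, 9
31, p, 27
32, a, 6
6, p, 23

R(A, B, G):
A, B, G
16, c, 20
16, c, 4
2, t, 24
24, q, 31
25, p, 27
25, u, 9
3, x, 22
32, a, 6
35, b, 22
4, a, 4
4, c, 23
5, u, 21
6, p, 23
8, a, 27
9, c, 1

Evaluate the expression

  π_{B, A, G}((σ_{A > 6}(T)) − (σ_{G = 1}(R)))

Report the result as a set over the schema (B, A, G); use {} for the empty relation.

σ[A > 6]: keep tuples satisfying A > 6 → {(16, c, 4), (20, z, 8), (25, n, 33), (25, p, 27), (25, u, 9), (31, p, 27), (32, a, 6)}
σ[G = 1]: keep tuples satisfying G = 1 → {(9, c, 1)}
Difference: {(16, c, 4), (20, z, 8), (25, n, 33), (25, p, 27), (25, u, 9), (31, p, 27), (32, a, 6)} with {(9, c, 1)} → {(16, c, 4), (20, z, 8), (25, n, 33), (25, p, 27), (25, u, 9), (31, p, 27), (32, a, 6)}
π_{B, A, G} gives {(a, 32, 6), (c, 16, 4), (n, 25, 33), (p, 25, 27), (p, 31, 27), (u, 25, 9), (z, 20, 8)}.

{(a, 32, 6), (c, 16, 4), (n, 25, 33), (p, 25, 27), (p, 31, 27), (u, 25, 9), (z, 20, 8)}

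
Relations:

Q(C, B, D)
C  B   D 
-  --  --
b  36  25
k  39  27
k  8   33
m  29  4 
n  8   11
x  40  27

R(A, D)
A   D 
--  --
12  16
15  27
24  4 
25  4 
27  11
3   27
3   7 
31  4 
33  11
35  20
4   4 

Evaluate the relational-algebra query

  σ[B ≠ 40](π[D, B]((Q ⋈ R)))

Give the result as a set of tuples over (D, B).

{(11, 8), (27, 39), (4, 29)}

Q ⋈ R (natural join on D): {(k, 39, 27, 15), (k, 39, 27, 3), (m, 29, 4, 24), (m, 29, 4, 25), (m, 29, 4, 31), (m, 29, 4, 4), (n, 8, 11, 27), (n, 8, 11, 33), (x, 40, 27, 15), (x, 40, 27, 3)}
π[D, B]: project onto (D, B) (6 duplicate(s) eliminated) → {(11, 8), (27, 39), (27, 40), (4, 29)}
Apply σ_{B ≠ 40}; surviving tuples: {(11, 8), (27, 39), (4, 29)}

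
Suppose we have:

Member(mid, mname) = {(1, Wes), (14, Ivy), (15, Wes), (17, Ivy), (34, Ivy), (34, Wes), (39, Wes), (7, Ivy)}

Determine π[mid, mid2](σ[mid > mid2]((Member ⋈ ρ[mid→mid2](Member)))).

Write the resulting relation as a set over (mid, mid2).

ρ[mid→mid2]: schema becomes (mid2, mname); tuples unchanged.
Joining Member and ρ[mid→mid2](Member) on mname yields {(1, Wes, 1), (1, Wes, 15), (1, Wes, 34), (1, Wes, 39), (14, Ivy, 14), (14, Ivy, 17), (14, Ivy, 34), (14, Ivy, 7), (15, Wes, 1), (15, Wes, 15), (15, Wes, 34), (15, Wes, 39), (17, Ivy, 14), (17, Ivy, 17), (17, Ivy, 34), (17, Ivy, 7), (34, Ivy, 14), (34, Ivy, 17), (34, Ivy, 34), (34, Ivy, 7), (34, Wes, 1), (34, Wes, 15), (34, Wes, 34), (34, Wes, 39), (39, Wes, 1), (39, Wes, 15), (39, Wes, 34), (39, Wes, 39), (7, Ivy, 14), (7, Ivy, 17), (7, Ivy, 34), (7, Ivy, 7)}.
Apply σ_{mid > mid2}; surviving tuples: {(14, Ivy, 7), (15, Wes, 1), (17, Ivy, 14), (17, Ivy, 7), (34, Ivy, 14), (34, Ivy, 17), (34, Ivy, 7), (34, Wes, 1), (34, Wes, 15), (39, Wes, 1), (39, Wes, 15), (39, Wes, 34)}
π[mid, mid2]: project onto (mid, mid2) → {(14, 7), (15, 1), (17, 14), (17, 7), (34, 1), (34, 14), (34, 15), (34, 17), (34, 7), (39, 1), (39, 15), (39, 34)}

{(14, 7), (15, 1), (17, 14), (17, 7), (34, 1), (34, 14), (34, 15), (34, 17), (34, 7), (39, 1), (39, 15), (39, 34)}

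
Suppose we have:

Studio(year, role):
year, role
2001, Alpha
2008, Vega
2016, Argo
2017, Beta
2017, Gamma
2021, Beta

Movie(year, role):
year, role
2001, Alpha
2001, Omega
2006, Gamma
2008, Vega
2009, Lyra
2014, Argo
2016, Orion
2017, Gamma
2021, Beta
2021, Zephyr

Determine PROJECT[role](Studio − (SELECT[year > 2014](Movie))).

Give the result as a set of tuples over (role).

{Alpha, Argo, Beta, Vega}

σ[year > 2014]: keep tuples satisfying year > 2014 → {(2016, Orion), (2017, Gamma), (2021, Beta), (2021, Zephyr)}
Taking the difference: {(2001, Alpha), (2008, Vega), (2016, Argo), (2017, Beta)}
π_{role} gives {Alpha, Argo, Beta, Vega}.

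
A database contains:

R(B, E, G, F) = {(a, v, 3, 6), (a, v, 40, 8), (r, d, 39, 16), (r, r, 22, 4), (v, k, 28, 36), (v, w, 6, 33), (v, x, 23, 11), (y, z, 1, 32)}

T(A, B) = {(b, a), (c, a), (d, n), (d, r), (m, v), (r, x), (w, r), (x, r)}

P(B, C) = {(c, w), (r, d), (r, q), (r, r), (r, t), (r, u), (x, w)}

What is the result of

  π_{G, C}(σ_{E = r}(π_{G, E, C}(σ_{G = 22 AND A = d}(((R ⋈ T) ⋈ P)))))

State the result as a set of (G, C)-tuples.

{(22, d), (22, q), (22, r), (22, t), (22, u)}

R ⋈ T (natural join on B): {(a, v, 3, 6, b), (a, v, 3, 6, c), (a, v, 40, 8, b), (a, v, 40, 8, c), (r, d, 39, 16, d), (r, d, 39, 16, w), (r, d, 39, 16, x), (r, r, 22, 4, d), (r, r, 22, 4, w), (r, r, 22, 4, x), (v, k, 28, 36, m), (v, w, 6, 33, m), (v, x, 23, 11, m)}
(R ⋈ T) ⋈ P (natural join on B): {(r, d, 39, 16, d, d), (r, d, 39, 16, d, q), (r, d, 39, 16, d, r), (r, d, 39, 16, d, t), (r, d, 39, 16, d, u), (r, d, 39, 16, w, d), (r, d, 39, 16, w, q), (r, d, 39, 16, w, r), (r, d, 39, 16, w, t), (r, d, 39, 16, w, u), (r, d, 39, 16, x, d), (r, d, 39, 16, x, q), (r, d, 39, 16, x, r), (r, d, 39, 16, x, t), (r, d, 39, 16, x, u), (r, r, 22, 4, d, d), (r, r, 22, 4, d, q), (r, r, 22, 4, d, r), (r, r, 22, 4, d, t), (r, r, 22, 4, d, u), (r, r, 22, 4, w, d), (r, r, 22, 4, w, q), (r, r, 22, 4, w, r), (r, r, 22, 4, w, t), (r, r, 22, 4, w, u), (r, r, 22, 4, x, d), (r, r, 22, 4, x, q), (r, r, 22, 4, x, r), (r, r, 22, 4, x, t), (r, r, 22, 4, x, u)}
Filtering on G = 22 AND A = d leaves {(r, r, 22, 4, d, d), (r, r, 22, 4, d, q), (r, r, 22, 4, d, r), (r, r, 22, 4, d, t), (r, r, 22, 4, d, u)}.
Keep only column(s) G, E, C: {(22, r, d), (22, r, q), (22, r, r), (22, r, t), (22, r, u)}
Filtering on E = r leaves {(22, r, d), (22, r, q), (22, r, r), (22, r, t), (22, r, u)}.
Keep only column(s) G, C: {(22, d), (22, q), (22, r), (22, t), (22, u)}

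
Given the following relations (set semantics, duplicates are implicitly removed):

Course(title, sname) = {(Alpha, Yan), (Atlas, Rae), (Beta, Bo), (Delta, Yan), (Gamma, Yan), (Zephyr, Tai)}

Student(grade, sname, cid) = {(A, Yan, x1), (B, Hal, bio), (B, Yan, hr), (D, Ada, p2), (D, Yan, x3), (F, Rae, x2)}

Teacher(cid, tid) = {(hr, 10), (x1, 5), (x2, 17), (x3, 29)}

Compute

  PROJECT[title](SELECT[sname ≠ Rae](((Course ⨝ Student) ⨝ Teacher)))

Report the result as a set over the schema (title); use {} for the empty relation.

{Alpha, Delta, Gamma}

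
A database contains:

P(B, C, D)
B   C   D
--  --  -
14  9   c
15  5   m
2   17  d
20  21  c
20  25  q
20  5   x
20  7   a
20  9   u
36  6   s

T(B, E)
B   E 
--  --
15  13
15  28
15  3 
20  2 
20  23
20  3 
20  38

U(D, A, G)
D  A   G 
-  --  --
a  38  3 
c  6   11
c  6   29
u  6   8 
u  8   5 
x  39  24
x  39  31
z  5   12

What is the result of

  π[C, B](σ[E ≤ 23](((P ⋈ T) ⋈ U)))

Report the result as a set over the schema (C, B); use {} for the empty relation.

{(21, 20), (5, 20), (7, 20), (9, 20)}

Natural join on B: {(15, 5, m, 13), (15, 5, m, 28), (15, 5, m, 3), (20, 21, c, 2), (20, 21, c, 23), (20, 21, c, 3), (20, 21, c, 38), (20, 25, q, 2), (20, 25, q, 23), (20, 25, q, 3), (20, 25, q, 38), (20, 5, x, 2), (20, 5, x, 23), (20, 5, x, 3), (20, 5, x, 38), (20, 7, a, 2), (20, 7, a, 23), (20, 7, a, 3), (20, 7, a, 38), (20, 9, u, 2), (20, 9, u, 23), (20, 9, u, 3), (20, 9, u, 38)}
Natural join on D: {(20, 21, c, 2, 6, 11), (20, 21, c, 2, 6, 29), (20, 21, c, 23, 6, 11), (20, 21, c, 23, 6, 29), (20, 21, c, 3, 6, 11), (20, 21, c, 3, 6, 29), (20, 21, c, 38, 6, 11), (20, 21, c, 38, 6, 29), (20, 5, x, 2, 39, 24), (20, 5, x, 2, 39, 31), (20, 5, x, 23, 39, 24), (20, 5, x, 23, 39, 31), (20, 5, x, 3, 39, 24), (20, 5, x, 3, 39, 31), (20, 5, x, 38, 39, 24), (20, 5, x, 38, 39, 31), (20, 7, a, 2, 38, 3), (20, 7, a, 23, 38, 3), (20, 7, a, 3, 38, 3), (20, 7, a, 38, 38, 3), (20, 9, u, 2, 6, 8), (20, 9, u, 2, 8, 5), (20, 9, u, 23, 6, 8), (20, 9, u, 23, 8, 5), (20, 9, u, 3, 6, 8), (20, 9, u, 3, 8, 5), (20, 9, u, 38, 6, 8), (20, 9, u, 38, 8, 5)}
Filtering on E ≤ 23 leaves {(20, 21, c, 2, 6, 11), (20, 21, c, 2, 6, 29), (20, 21, c, 23, 6, 11), (20, 21, c, 23, 6, 29), (20, 21, c, 3, 6, 11), (20, 21, c, 3, 6, 29), (20, 5, x, 2, 39, 24), (20, 5, x, 2, 39, 31), (20, 5, x, 23, 39, 24), (20, 5, x, 23, 39, 31), (20, 5, x, 3, 39, 24), (20, 5, x, 3, 39, 31), (20, 7, a, 2, 38, 3), (20, 7, a, 23, 38, 3), (20, 7, a, 3, 38, 3), (20, 9, u, 2, 6, 8), (20, 9, u, 2, 8, 5), (20, 9, u, 23, 6, 8), (20, 9, u, 23, 8, 5), (20, 9, u, 3, 6, 8), (20, 9, u, 3, 8, 5)}.
π_{C, B} gives {(21, 20), (5, 20), (7, 20), (9, 20)} (17 duplicate(s) eliminated).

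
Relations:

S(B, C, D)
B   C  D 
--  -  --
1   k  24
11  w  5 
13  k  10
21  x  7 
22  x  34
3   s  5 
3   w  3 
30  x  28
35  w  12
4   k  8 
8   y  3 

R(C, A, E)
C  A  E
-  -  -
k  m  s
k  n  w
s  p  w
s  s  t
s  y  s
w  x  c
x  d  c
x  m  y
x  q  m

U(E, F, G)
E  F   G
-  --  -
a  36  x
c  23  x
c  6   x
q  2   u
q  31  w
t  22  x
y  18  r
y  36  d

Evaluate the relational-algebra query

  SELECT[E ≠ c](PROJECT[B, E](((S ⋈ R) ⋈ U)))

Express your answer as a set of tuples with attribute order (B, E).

{(21, y), (22, y), (3, t), (30, y)}

S ⋈ R (natural join on C): {(1, k, 24, m, s), (1, k, 24, n, w), (11, w, 5, x, c), (13, k, 10, m, s), (13, k, 10, n, w), (21, x, 7, d, c), (21, x, 7, m, y), (21, x, 7, q, m), (22, x, 34, d, c), (22, x, 34, m, y), (22, x, 34, q, m), (3, s, 5, p, w), (3, s, 5, s, t), (3, s, 5, y, s), (3, w, 3, x, c), (30, x, 28, d, c), (30, x, 28, m, y), (30, x, 28, q, m), (35, w, 12, x, c), (4, k, 8, m, s), (4, k, 8, n, w)}
(S ⋈ R) ⋈ U (natural join on E): {(11, w, 5, x, c, 23, x), (11, w, 5, x, c, 6, x), (21, x, 7, d, c, 23, x), (21, x, 7, d, c, 6, x), (21, x, 7, m, y, 18, r), (21, x, 7, m, y, 36, d), (22, x, 34, d, c, 23, x), (22, x, 34, d, c, 6, x), (22, x, 34, m, y, 18, r), (22, x, 34, m, y, 36, d), (3, s, 5, s, t, 22, x), (3, w, 3, x, c, 23, x), (3, w, 3, x, c, 6, x), (30, x, 28, d, c, 23, x), (30, x, 28, d, c, 6, x), (30, x, 28, m, y, 18, r), (30, x, 28, m, y, 36, d), (35, w, 12, x, c, 23, x), (35, w, 12, x, c, 6, x)}
Projecting to B, E (9 duplicate(s) eliminated): {(11, c), (21, c), (21, y), (22, c), (22, y), (3, c), (3, t), (30, c), (30, y), (35, c)}
Filtering on E ≠ c leaves {(21, y), (22, y), (3, t), (30, y)}.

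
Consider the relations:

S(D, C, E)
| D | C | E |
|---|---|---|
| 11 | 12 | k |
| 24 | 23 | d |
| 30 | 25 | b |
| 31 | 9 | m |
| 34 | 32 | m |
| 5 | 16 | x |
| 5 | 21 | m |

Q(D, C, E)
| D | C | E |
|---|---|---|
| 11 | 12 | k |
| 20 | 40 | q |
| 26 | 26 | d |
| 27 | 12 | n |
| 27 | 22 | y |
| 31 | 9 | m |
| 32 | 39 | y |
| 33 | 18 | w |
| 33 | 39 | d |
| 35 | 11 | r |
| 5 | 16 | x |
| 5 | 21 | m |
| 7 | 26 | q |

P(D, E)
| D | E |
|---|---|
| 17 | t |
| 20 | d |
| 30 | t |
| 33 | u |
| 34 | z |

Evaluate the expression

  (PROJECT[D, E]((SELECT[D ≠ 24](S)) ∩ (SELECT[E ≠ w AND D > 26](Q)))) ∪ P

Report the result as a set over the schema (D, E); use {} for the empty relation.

{(17, t), (20, d), (30, t), (31, m), (33, u), (34, z)}

Filtering on D ≠ 24 leaves {(11, 12, k), (30, 25, b), (31, 9, m), (34, 32, m), (5, 16, x), (5, 21, m)}.
Filtering on E ≠ w AND D > 26 leaves {(27, 12, n), (27, 22, y), (31, 9, m), (32, 39, y), (33, 39, d), (35, 11, r)}.
Taking the intersection: {(31, 9, m)}
Projecting to D, E: {(31, m)}
Taking the union: {(17, t), (20, d), (30, t), (31, m), (33, u), (34, z)}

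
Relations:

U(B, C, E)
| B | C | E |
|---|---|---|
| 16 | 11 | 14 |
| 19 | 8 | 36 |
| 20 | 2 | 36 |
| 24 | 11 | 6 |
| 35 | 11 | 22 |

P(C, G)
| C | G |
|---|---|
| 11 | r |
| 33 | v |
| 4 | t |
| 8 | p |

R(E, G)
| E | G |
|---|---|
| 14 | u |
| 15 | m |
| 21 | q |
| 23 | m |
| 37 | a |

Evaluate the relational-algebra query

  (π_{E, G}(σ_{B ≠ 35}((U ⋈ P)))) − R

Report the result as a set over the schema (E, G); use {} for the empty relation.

{(14, r), (36, p), (6, r)}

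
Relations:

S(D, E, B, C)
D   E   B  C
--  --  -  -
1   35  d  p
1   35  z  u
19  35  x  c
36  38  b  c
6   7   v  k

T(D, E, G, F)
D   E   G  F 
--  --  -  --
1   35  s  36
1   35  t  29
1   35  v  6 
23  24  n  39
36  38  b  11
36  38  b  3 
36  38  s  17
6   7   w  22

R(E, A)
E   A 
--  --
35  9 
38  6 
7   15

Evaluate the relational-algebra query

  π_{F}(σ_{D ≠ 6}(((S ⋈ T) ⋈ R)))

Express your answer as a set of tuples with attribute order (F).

{11, 17, 29, 3, 36, 6}

S ⋈ T (natural join on D, E): {(1, 35, d, p, s, 36), (1, 35, d, p, t, 29), (1, 35, d, p, v, 6), (1, 35, z, u, s, 36), (1, 35, z, u, t, 29), (1, 35, z, u, v, 6), (36, 38, b, c, b, 11), (36, 38, b, c, b, 3), (36, 38, b, c, s, 17), (6, 7, v, k, w, 22)}
(S ⋈ T) ⋈ R (natural join on E): {(1, 35, d, p, s, 36, 9), (1, 35, d, p, t, 29, 9), (1, 35, d, p, v, 6, 9), (1, 35, z, u, s, 36, 9), (1, 35, z, u, t, 29, 9), (1, 35, z, u, v, 6, 9), (36, 38, b, c, b, 11, 6), (36, 38, b, c, b, 3, 6), (36, 38, b, c, s, 17, 6), (6, 7, v, k, w, 22, 15)}
Selection D ≠ 6: {(1, 35, d, p, s, 36, 9), (1, 35, d, p, t, 29, 9), (1, 35, d, p, v, 6, 9), (1, 35, z, u, s, 36, 9), (1, 35, z, u, t, 29, 9), (1, 35, z, u, v, 6, 9), (36, 38, b, c, b, 11, 6), (36, 38, b, c, b, 3, 6), (36, 38, b, c, s, 17, 6)}
Projecting to F (3 duplicate(s) eliminated): {11, 17, 29, 3, 36, 6}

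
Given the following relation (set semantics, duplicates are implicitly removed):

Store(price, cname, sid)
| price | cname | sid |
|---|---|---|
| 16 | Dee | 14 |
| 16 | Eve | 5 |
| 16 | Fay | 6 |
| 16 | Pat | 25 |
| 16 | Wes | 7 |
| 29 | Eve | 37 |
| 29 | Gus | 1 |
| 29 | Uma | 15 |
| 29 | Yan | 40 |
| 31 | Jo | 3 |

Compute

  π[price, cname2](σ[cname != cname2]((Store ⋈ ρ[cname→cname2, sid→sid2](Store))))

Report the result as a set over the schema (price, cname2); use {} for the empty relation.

ρ[cname→cname2, sid→sid2]: schema becomes (price, cname2, sid2); tuples unchanged.
Joining Store and ρ[cname→cname2, sid→sid2](Store) on price yields {(16, Dee, 14, Dee, 14), (16, Dee, 14, Eve, 5), (16, Dee, 14, Fay, 6), (16, Dee, 14, Pat, 25), (16, Dee, 14, Wes, 7), (16, Eve, 5, Dee, 14), (16, Eve, 5, Eve, 5), (16, Eve, 5, Fay, 6), (16, Eve, 5, Pat, 25), (16, Eve, 5, Wes, 7), (16, Fay, 6, Dee, 14), (16, Fay, 6, Eve, 5), (16, Fay, 6, Fay, 6), (16, Fay, 6, Pat, 25), (16, Fay, 6, Wes, 7), (16, Pat, 25, Dee, 14), (16, Pat, 25, Eve, 5), (16, Pat, 25, Fay, 6), (16, Pat, 25, Pat, 25), (16, Pat, 25, Wes, 7), (16, Wes, 7, Dee, 14), (16, Wes, 7, Eve, 5), (16, Wes, 7, Fay, 6), (16, Wes, 7, Pat, 25), (16, Wes, 7, Wes, 7), (29, Eve, 37, Eve, 37), (29, Eve, 37, Gus, 1), (29, Eve, 37, Uma, 15), (29, Eve, 37, Yan, 40), (29, Gus, 1, Eve, 37), (29, Gus, 1, Gus, 1), (29, Gus, 1, Uma, 15), (29, Gus, 1, Yan, 40), (29, Uma, 15, Eve, 37), (29, Uma, 15, Gus, 1), (29, Uma, 15, Uma, 15), (29, Uma, 15, Yan, 40), (29, Yan, 40, Eve, 37), (29, Yan, 40, Gus, 1), (29, Yan, 40, Uma, 15), (29, Yan, 40, Yan, 40), (31, Jo, 3, Jo, 3)}.
Apply σ_{cname != cname2}; surviving tuples: {(16, Dee, 14, Eve, 5), (16, Dee, 14, Fay, 6), (16, Dee, 14, Pat, 25), (16, Dee, 14, Wes, 7), (16, Eve, 5, Dee, 14), (16, Eve, 5, Fay, 6), (16, Eve, 5, Pat, 25), (16, Eve, 5, Wes, 7), (16, Fay, 6, Dee, 14), (16, Fay, 6, Eve, 5), (16, Fay, 6, Pat, 25), (16, Fay, 6, Wes, 7), (16, Pat, 25, Dee, 14), (16, Pat, 25, Eve, 5), (16, Pat, 25, Fay, 6), (16, Pat, 25, Wes, 7), (16, Wes, 7, Dee, 14), (16, Wes, 7, Eve, 5), (16, Wes, 7, Fay, 6), (16, Wes, 7, Pat, 25), (29, Eve, 37, Gus, 1), (29, Eve, 37, Uma, 15), (29, Eve, 37, Yan, 40), (29, Gus, 1, Eve, 37), (29, Gus, 1, Uma, 15), (29, Gus, 1, Yan, 40), (29, Uma, 15, Eve, 37), (29, Uma, 15, Gus, 1), (29, Uma, 15, Yan, 40), (29, Yan, 40, Eve, 37), (29, Yan, 40, Gus, 1), (29, Yan, 40, Uma, 15)}
Projecting to price, cname2 (23 duplicate(s) eliminated): {(16, Dee), (16, Eve), (16, Fay), (16, Pat), (16, Wes), (29, Eve), (29, Gus), (29, Uma), (29, Yan)}

{(16, Dee), (16, Eve), (16, Fay), (16, Pat), (16, Wes), (29, Eve), (29, Gus), (29, Uma), (29, Yan)}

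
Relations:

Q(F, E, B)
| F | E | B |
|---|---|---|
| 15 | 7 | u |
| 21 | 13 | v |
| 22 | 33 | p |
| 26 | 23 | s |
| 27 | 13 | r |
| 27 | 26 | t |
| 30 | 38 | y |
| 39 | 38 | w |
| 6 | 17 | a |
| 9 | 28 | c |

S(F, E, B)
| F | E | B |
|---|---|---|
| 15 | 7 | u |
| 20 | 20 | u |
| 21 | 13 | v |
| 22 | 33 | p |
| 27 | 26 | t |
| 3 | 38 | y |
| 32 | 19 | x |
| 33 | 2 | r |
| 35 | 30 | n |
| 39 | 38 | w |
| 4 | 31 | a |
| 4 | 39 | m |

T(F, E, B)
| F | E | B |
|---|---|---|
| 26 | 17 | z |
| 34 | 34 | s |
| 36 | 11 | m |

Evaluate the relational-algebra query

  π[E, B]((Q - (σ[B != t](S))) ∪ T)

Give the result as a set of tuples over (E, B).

σ[B != t]: keep tuples satisfying B != t → {(15, 7, u), (20, 20, u), (21, 13, v), (22, 33, p), (3, 38, y), (32, 19, x), (33, 2, r), (35, 30, n), (39, 38, w), (4, 31, a), (4, 39, m)}
Set difference of the two operands is {(26, 23, s), (27, 13, r), (27, 26, t), (30, 38, y), (6, 17, a), (9, 28, c)}.
Set union of the two operands is {(26, 17, z), (26, 23, s), (27, 13, r), (27, 26, t), (30, 38, y), (34, 34, s), (36, 11, m), (6, 17, a), (9, 28, c)}.
π_{E, B} gives {(11, m), (13, r), (17, a), (17, z), (23, s), (26, t), (28, c), (34, s), (38, y)}.

{(11, m), (13, r), (17, a), (17, z), (23, s), (26, t), (28, c), (34, s), (38, y)}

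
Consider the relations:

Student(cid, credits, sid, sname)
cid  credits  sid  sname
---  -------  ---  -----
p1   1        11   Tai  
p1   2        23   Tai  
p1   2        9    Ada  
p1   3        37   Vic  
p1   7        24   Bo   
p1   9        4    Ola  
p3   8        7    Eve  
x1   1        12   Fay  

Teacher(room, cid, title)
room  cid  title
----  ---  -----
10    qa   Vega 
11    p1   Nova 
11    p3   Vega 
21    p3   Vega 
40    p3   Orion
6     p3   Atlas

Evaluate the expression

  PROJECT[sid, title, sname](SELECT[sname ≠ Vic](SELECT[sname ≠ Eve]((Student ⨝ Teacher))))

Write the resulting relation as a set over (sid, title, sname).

{(11, Nova, Tai), (23, Nova, Tai), (24, Nova, Bo), (4, Nova, Ola), (9, Nova, Ada)}

Student ⋈ Teacher (natural join on cid): {(p1, 1, 11, Tai, 11, Nova), (p1, 2, 23, Tai, 11, Nova), (p1, 2, 9, Ada, 11, Nova), (p1, 3, 37, Vic, 11, Nova), (p1, 7, 24, Bo, 11, Nova), (p1, 9, 4, Ola, 11, Nova), (p3, 8, 7, Eve, 11, Vega), (p3, 8, 7, Eve, 21, Vega), (p3, 8, 7, Eve, 40, Orion), (p3, 8, 7, Eve, 6, Atlas)}
Filtering on sname ≠ Eve leaves {(p1, 1, 11, Tai, 11, Nova), (p1, 2, 23, Tai, 11, Nova), (p1, 2, 9, Ada, 11, Nova), (p1, 3, 37, Vic, 11, Nova), (p1, 7, 24, Bo, 11, Nova), (p1, 9, 4, Ola, 11, Nova)}.
Filtering on sname ≠ Vic leaves {(p1, 1, 11, Tai, 11, Nova), (p1, 2, 23, Tai, 11, Nova), (p1, 2, 9, Ada, 11, Nova), (p1, 7, 24, Bo, 11, Nova), (p1, 9, 4, Ola, 11, Nova)}.
Projecting to sid, title, sname: {(11, Nova, Tai), (23, Nova, Tai), (24, Nova, Bo), (4, Nova, Ola), (9, Nova, Ada)}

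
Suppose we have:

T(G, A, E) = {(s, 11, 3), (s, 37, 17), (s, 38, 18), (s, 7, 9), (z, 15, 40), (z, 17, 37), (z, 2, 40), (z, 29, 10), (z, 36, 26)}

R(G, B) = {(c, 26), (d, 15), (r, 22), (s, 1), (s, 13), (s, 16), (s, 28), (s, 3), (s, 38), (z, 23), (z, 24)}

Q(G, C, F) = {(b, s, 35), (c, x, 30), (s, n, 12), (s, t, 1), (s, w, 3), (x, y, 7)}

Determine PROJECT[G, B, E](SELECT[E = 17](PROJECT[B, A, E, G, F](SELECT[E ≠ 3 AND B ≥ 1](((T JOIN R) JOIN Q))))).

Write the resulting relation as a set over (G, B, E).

{(s, 1, 17), (s, 13, 17), (s, 16, 17), (s, 28, 17), (s, 3, 17), (s, 38, 17)}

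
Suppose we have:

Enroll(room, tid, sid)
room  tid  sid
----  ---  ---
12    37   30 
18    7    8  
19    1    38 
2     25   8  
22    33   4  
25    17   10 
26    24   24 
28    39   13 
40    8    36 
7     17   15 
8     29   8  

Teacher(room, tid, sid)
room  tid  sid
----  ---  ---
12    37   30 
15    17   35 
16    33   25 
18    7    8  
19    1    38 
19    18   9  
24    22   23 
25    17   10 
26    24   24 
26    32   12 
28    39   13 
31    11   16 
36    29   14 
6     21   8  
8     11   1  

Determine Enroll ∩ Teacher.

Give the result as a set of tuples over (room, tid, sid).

{(12, 37, 30), (18, 7, 8), (19, 1, 38), (25, 17, 10), (26, 24, 24), (28, 39, 13)}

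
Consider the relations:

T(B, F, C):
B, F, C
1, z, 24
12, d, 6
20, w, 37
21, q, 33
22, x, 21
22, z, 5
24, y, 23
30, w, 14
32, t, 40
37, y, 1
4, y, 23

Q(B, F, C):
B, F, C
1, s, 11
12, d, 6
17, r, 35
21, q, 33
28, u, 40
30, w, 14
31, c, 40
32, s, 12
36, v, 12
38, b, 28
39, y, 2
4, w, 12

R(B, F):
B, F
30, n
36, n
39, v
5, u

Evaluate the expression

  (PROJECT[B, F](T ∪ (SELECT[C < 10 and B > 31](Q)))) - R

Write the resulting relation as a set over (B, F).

Filtering on C < 10 and B > 31 leaves {(39, y, 2)}.
Taking the union: {(1, z, 24), (12, d, 6), (20, w, 37), (21, q, 33), (22, x, 21), (22, z, 5), (24, y, 23), (30, w, 14), (32, t, 40), (37, y, 1), (39, y, 2), (4, y, 23)}
π[B, F]: project onto (B, F) → {(1, z), (12, d), (20, w), (21, q), (22, x), (22, z), (24, y), (30, w), (32, t), (37, y), (39, y), (4, y)}
Taking the difference: {(1, z), (12, d), (20, w), (21, q), (22, x), (22, z), (24, y), (30, w), (32, t), (37, y), (39, y), (4, y)}

{(1, z), (12, d), (20, w), (21, q), (22, x), (22, z), (24, y), (30, w), (32, t), (37, y), (39, y), (4, y)}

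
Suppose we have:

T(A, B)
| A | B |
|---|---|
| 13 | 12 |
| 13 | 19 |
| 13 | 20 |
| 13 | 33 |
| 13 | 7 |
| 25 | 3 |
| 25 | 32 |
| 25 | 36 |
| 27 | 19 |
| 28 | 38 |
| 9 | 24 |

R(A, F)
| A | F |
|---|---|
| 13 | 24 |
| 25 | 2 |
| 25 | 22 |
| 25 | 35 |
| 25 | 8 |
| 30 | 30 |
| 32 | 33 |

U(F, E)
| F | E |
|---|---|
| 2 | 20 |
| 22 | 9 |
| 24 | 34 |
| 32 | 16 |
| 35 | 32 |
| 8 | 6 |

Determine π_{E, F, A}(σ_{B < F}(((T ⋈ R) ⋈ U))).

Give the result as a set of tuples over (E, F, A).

T ⋈ R (natural join on A): {(13, 12, 24), (13, 19, 24), (13, 20, 24), (13, 33, 24), (13, 7, 24), (25, 3, 2), (25, 3, 22), (25, 3, 35), (25, 3, 8), (25, 32, 2), (25, 32, 22), (25, 32, 35), (25, 32, 8), (25, 36, 2), (25, 36, 22), (25, 36, 35), (25, 36, 8)}
(T ⋈ R) ⋈ U (natural join on F): {(13, 12, 24, 34), (13, 19, 24, 34), (13, 20, 24, 34), (13, 33, 24, 34), (13, 7, 24, 34), (25, 3, 2, 20), (25, 3, 22, 9), (25, 3, 35, 32), (25, 3, 8, 6), (25, 32, 2, 20), (25, 32, 22, 9), (25, 32, 35, 32), (25, 32, 8, 6), (25, 36, 2, 20), (25, 36, 22, 9), (25, 36, 35, 32), (25, 36, 8, 6)}
σ[B < F]: keep tuples satisfying B < F → {(13, 12, 24, 34), (13, 19, 24, 34), (13, 20, 24, 34), (13, 7, 24, 34), (25, 3, 22, 9), (25, 3, 35, 32), (25, 3, 8, 6), (25, 32, 35, 32)}
Projecting to E, F, A (4 duplicate(s) eliminated): {(32, 35, 25), (34, 24, 13), (6, 8, 25), (9, 22, 25)}

{(32, 35, 25), (34, 24, 13), (6, 8, 25), (9, 22, 25)}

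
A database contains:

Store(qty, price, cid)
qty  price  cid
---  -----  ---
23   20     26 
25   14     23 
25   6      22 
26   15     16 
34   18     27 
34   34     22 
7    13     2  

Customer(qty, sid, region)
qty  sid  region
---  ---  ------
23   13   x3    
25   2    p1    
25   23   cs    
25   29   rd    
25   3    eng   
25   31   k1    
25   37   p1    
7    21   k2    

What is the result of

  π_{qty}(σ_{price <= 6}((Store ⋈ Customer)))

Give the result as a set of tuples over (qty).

Store ⋈ Customer (natural join on qty): {(23, 20, 26, 13, x3), (25, 14, 23, 2, p1), (25, 14, 23, 23, cs), (25, 14, 23, 29, rd), (25, 14, 23, 3, eng), (25, 14, 23, 31, k1), (25, 14, 23, 37, p1), (25, 6, 22, 2, p1), (25, 6, 22, 23, cs), (25, 6, 22, 29, rd), (25, 6, 22, 3, eng), (25, 6, 22, 31, k1), (25, 6, 22, 37, p1), (7, 13, 2, 21, k2)}
Apply σ_{price <= 6}; surviving tuples: {(25, 6, 22, 2, p1), (25, 6, 22, 23, cs), (25, 6, 22, 29, rd), (25, 6, 22, 3, eng), (25, 6, 22, 31, k1), (25, 6, 22, 37, p1)}
π_{qty} gives {25} (5 duplicate(s) eliminated).

{25}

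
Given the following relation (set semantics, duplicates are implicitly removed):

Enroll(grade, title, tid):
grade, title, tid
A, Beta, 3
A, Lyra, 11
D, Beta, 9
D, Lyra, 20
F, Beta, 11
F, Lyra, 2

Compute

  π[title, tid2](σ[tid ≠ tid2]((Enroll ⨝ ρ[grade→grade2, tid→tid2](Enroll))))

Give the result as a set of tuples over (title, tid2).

{(Beta, 11), (Beta, 3), (Beta, 9), (Lyra, 11), (Lyra, 2), (Lyra, 20)}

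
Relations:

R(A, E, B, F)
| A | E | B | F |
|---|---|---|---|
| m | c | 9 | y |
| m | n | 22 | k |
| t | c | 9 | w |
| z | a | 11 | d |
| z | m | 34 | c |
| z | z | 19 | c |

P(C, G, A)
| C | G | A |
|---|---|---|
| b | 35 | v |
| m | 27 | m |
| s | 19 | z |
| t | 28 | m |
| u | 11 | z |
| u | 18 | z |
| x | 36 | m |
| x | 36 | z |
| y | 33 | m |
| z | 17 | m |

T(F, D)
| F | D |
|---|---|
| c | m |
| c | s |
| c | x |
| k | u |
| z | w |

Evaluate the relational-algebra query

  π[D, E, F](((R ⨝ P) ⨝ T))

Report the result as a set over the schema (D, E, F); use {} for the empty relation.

Joining R and P on A yields {(m, c, 9, y, m, 27), (m, c, 9, y, t, 28), (m, c, 9, y, x, 36), (m, c, 9, y, y, 33), (m, c, 9, y, z, 17), (m, n, 22, k, m, 27), (m, n, 22, k, t, 28), (m, n, 22, k, x, 36), (m, n, 22, k, y, 33), (m, n, 22, k, z, 17), (z, a, 11, d, s, 19), (z, a, 11, d, u, 11), (z, a, 11, d, u, 18), (z, a, 11, d, x, 36), (z, m, 34, c, s, 19), (z, m, 34, c, u, 11), (z, m, 34, c, u, 18), (z, m, 34, c, x, 36), (z, z, 19, c, s, 19), (z, z, 19, c, u, 11), (z, z, 19, c, u, 18), (z, z, 19, c, x, 36)}.
Joining (R ⨝ P) and T on F yields {(m, n, 22, k, m, 27, u), (m, n, 22, k, t, 28, u), (m, n, 22, k, x, 36, u), (m, n, 22, k, y, 33, u), (m, n, 22, k, z, 17, u), (z, m, 34, c, s, 19, m), (z, m, 34, c, s, 19, s), (z, m, 34, c, s, 19, x), (z, m, 34, c, u, 11, m), (z, m, 34, c, u, 11, s), (z, m, 34, c, u, 11, x), (z, m, 34, c, u, 18, m), (z, m, 34, c, u, 18, s), (z, m, 34, c, u, 18, x), (z, m, 34, c, x, 36, m), (z, m, 34, c, x, 36, s), (z, m, 34, c, x, 36, x), (z, z, 19, c, s, 19, m), (z, z, 19, c, s, 19, s), (z, z, 19, c, s, 19, x), (z, z, 19, c, u, 11, m), (z, z, 19, c, u, 11, s), (z, z, 19, c, u, 11, x), (z, z, 19, c, u, 18, m), (z, z, 19, c, u, 18, s), (z, z, 19, c, u, 18, x), (z, z, 19, c, x, 36, m), (z, z, 19, c, x, 36, s), (z, z, 19, c, x, 36, x)}.
Keep only column(s) D, E, F (22 duplicate(s) eliminated): {(m, m, c), (m, z, c), (s, m, c), (s, z, c), (u, n, k), (x, m, c), (x, z, c)}

{(m, m, c), (m, z, c), (s, m, c), (s, z, c), (u, n, k), (x, m, c), (x, z, c)}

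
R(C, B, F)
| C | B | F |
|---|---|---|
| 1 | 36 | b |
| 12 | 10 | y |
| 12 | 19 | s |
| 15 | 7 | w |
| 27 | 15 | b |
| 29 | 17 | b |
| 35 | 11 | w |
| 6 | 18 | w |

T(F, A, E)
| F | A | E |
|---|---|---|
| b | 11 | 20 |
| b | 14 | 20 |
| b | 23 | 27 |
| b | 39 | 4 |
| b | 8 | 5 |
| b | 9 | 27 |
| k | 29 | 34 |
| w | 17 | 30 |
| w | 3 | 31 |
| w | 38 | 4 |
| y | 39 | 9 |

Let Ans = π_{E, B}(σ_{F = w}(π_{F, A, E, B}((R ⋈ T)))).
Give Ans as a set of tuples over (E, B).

{(30, 11), (30, 18), (30, 7), (31, 11), (31, 18), (31, 7), (4, 11), (4, 18), (4, 7)}

R ⋈ T (natural join on F): {(1, 36, b, 11, 20), (1, 36, b, 14, 20), (1, 36, b, 23, 27), (1, 36, b, 39, 4), (1, 36, b, 8, 5), (1, 36, b, 9, 27), (12, 10, y, 39, 9), (15, 7, w, 17, 30), (15, 7, w, 3, 31), (15, 7, w, 38, 4), (27, 15, b, 11, 20), (27, 15, b, 14, 20), (27, 15, b, 23, 27), (27, 15, b, 39, 4), (27, 15, b, 8, 5), (27, 15, b, 9, 27), (29, 17, b, 11, 20), (29, 17, b, 14, 20), (29, 17, b, 23, 27), (29, 17, b, 39, 4), (29, 17, b, 8, 5), (29, 17, b, 9, 27), (35, 11, w, 17, 30), (35, 11, w, 3, 31), (35, 11, w, 38, 4), (6, 18, w, 17, 30), (6, 18, w, 3, 31), (6, 18, w, 38, 4)}
Keep only column(s) F, A, E, B: {(b, 11, 20, 15), (b, 11, 20, 17), (b, 11, 20, 36), (b, 14, 20, 15), (b, 14, 20, 17), (b, 14, 20, 36), (b, 23, 27, 15), (b, 23, 27, 17), (b, 23, 27, 36), (b, 39, 4, 15), (b, 39, 4, 17), (b, 39, 4, 36), (b, 8, 5, 15), (b, 8, 5, 17), (b, 8, 5, 36), (b, 9, 27, 15), (b, 9, 27, 17), (b, 9, 27, 36), (w, 17, 30, 11), (w, 17, 30, 18), (w, 17, 30, 7), (w, 3, 31, 11), (w, 3, 31, 18), (w, 3, 31, 7), (w, 38, 4, 11), (w, 38, 4, 18), (w, 38, 4, 7), (y, 39, 9, 10)}
Selection F = w: {(w, 17, 30, 11), (w, 17, 30, 18), (w, 17, 30, 7), (w, 3, 31, 11), (w, 3, 31, 18), (w, 3, 31, 7), (w, 38, 4, 11), (w, 38, 4, 18), (w, 38, 4, 7)}
Keep only column(s) E, B: {(30, 11), (30, 18), (30, 7), (31, 11), (31, 18), (31, 7), (4, 11), (4, 18), (4, 7)}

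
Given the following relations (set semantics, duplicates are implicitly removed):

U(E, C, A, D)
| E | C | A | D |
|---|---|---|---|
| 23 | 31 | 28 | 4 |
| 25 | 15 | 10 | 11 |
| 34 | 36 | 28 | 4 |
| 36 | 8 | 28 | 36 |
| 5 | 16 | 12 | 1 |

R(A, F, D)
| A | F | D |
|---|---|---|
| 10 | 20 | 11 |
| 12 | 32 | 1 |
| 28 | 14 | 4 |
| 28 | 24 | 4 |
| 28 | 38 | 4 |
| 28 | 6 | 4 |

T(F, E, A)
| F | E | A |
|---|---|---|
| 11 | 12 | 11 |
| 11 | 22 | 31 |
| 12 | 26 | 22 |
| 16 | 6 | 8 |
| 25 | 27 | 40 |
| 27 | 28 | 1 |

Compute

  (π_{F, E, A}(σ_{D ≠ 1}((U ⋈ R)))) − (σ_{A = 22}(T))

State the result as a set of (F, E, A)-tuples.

{(14, 23, 28), (14, 34, 28), (20, 25, 10), (24, 23, 28), (24, 34, 28), (38, 23, 28), (38, 34, 28), (6, 23, 28), (6, 34, 28)}

Natural join on A, D: {(23, 31, 28, 4, 14), (23, 31, 28, 4, 24), (23, 31, 28, 4, 38), (23, 31, 28, 4, 6), (25, 15, 10, 11, 20), (34, 36, 28, 4, 14), (34, 36, 28, 4, 24), (34, 36, 28, 4, 38), (34, 36, 28, 4, 6), (5, 16, 12, 1, 32)}
Selection D ≠ 1: {(23, 31, 28, 4, 14), (23, 31, 28, 4, 24), (23, 31, 28, 4, 38), (23, 31, 28, 4, 6), (25, 15, 10, 11, 20), (34, 36, 28, 4, 14), (34, 36, 28, 4, 24), (34, 36, 28, 4, 38), (34, 36, 28, 4, 6)}
Projecting to F, E, A: {(14, 23, 28), (14, 34, 28), (20, 25, 10), (24, 23, 28), (24, 34, 28), (38, 23, 28), (38, 34, 28), (6, 23, 28), (6, 34, 28)}
Selection A = 22: {(12, 26, 22)}
Difference: {(14, 23, 28), (14, 34, 28), (20, 25, 10), (24, 23, 28), (24, 34, 28), (38, 23, 28), (38, 34, 28), (6, 23, 28), (6, 34, 28)} with {(12, 26, 22)} → {(14, 23, 28), (14, 34, 28), (20, 25, 10), (24, 23, 28), (24, 34, 28), (38, 23, 28), (38, 34, 28), (6, 23, 28), (6, 34, 28)}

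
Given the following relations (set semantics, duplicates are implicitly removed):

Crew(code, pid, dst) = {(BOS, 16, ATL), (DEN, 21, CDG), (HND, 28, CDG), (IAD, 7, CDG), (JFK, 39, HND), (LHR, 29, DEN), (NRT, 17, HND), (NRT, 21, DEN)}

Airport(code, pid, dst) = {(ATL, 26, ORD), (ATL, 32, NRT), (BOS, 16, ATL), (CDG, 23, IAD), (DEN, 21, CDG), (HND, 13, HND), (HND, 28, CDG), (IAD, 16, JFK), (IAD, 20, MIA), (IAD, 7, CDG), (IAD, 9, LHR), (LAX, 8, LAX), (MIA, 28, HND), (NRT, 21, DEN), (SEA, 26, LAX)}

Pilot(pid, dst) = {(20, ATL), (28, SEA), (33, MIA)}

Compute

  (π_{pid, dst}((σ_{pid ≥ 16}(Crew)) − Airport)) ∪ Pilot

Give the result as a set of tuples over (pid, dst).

{(17, HND), (20, ATL), (28, SEA), (29, DEN), (33, MIA), (39, HND)}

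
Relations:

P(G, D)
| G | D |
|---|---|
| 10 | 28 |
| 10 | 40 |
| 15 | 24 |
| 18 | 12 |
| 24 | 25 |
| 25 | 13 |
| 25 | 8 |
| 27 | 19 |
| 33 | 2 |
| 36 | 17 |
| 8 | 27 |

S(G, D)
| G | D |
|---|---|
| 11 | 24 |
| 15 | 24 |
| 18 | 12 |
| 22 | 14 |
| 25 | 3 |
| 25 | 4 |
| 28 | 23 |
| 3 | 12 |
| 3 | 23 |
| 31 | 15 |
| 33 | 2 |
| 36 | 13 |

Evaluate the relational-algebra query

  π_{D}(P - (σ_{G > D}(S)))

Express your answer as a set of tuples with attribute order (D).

Apply σ_{G > D}; surviving tuples: {(18, 12), (22, 14), (25, 3), (25, 4), (28, 23), (31, 15), (33, 2), (36, 13)}
Set difference of the two operands is {(10, 28), (10, 40), (15, 24), (24, 25), (25, 13), (25, 8), (27, 19), (36, 17), (8, 27)}.
Projecting to D: {13, 17, 19, 24, 25, 27, 28, 40, 8}

{13, 17, 19, 24, 25, 27, 28, 40, 8}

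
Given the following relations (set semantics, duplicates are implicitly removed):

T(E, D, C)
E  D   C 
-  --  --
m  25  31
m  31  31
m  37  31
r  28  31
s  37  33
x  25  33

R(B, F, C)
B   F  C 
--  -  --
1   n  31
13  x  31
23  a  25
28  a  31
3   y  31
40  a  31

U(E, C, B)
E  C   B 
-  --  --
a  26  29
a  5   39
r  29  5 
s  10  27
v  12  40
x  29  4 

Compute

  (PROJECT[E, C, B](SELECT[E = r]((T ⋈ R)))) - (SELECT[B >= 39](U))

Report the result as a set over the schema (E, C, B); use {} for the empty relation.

{(r, 31, 1), (r, 31, 13), (r, 31, 28), (r, 31, 3), (r, 31, 40)}

Joining T and R on C yields {(m, 25, 31, 1, n), (m, 25, 31, 13, x), (m, 25, 31, 28, a), (m, 25, 31, 3, y), (m, 25, 31, 40, a), (m, 31, 31, 1, n), (m, 31, 31, 13, x), (m, 31, 31, 28, a), (m, 31, 31, 3, y), (m, 31, 31, 40, a), (m, 37, 31, 1, n), (m, 37, 31, 13, x), (m, 37, 31, 28, a), (m, 37, 31, 3, y), (m, 37, 31, 40, a), (r, 28, 31, 1, n), (r, 28, 31, 13, x), (r, 28, 31, 28, a), (r, 28, 31, 3, y), (r, 28, 31, 40, a)}.
Filtering on E = r leaves {(r, 28, 31, 1, n), (r, 28, 31, 13, x), (r, 28, 31, 28, a), (r, 28, 31, 3, y), (r, 28, 31, 40, a)}.
Keep only column(s) E, C, B: {(r, 31, 1), (r, 31, 13), (r, 31, 28), (r, 31, 3), (r, 31, 40)}
Filtering on B >= 39 leaves {(a, 5, 39), (v, 12, 40)}.
Set difference of the two operands is {(r, 31, 1), (r, 31, 13), (r, 31, 28), (r, 31, 3), (r, 31, 40)}.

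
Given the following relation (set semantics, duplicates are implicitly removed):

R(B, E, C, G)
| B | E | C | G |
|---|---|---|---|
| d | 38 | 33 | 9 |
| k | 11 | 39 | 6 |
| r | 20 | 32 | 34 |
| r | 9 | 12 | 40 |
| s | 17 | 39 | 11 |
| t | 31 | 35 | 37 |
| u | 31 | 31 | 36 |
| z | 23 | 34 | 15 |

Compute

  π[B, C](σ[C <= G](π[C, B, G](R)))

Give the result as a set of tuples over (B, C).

{(r, 12), (r, 32), (t, 35), (u, 31)}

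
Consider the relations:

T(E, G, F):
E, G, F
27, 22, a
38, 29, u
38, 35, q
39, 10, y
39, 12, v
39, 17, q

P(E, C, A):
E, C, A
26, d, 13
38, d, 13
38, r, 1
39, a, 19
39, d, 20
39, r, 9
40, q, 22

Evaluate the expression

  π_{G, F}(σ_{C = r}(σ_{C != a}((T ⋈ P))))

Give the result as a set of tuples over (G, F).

{(10, y), (12, v), (17, q), (29, u), (35, q)}

Joining T and P on E yields {(38, 29, u, d, 13), (38, 29, u, r, 1), (38, 35, q, d, 13), (38, 35, q, r, 1), (39, 10, y, a, 19), (39, 10, y, d, 20), (39, 10, y, r, 9), (39, 12, v, a, 19), (39, 12, v, d, 20), (39, 12, v, r, 9), (39, 17, q, a, 19), (39, 17, q, d, 20), (39, 17, q, r, 9)}.
σ[C != a]: keep tuples satisfying C != a → {(38, 29, u, d, 13), (38, 29, u, r, 1), (38, 35, q, d, 13), (38, 35, q, r, 1), (39, 10, y, d, 20), (39, 10, y, r, 9), (39, 12, v, d, 20), (39, 12, v, r, 9), (39, 17, q, d, 20), (39, 17, q, r, 9)}
σ[C = r]: keep tuples satisfying C = r → {(38, 29, u, r, 1), (38, 35, q, r, 1), (39, 10, y, r, 9), (39, 12, v, r, 9), (39, 17, q, r, 9)}
Projecting to G, F: {(10, y), (12, v), (17, q), (29, u), (35, q)}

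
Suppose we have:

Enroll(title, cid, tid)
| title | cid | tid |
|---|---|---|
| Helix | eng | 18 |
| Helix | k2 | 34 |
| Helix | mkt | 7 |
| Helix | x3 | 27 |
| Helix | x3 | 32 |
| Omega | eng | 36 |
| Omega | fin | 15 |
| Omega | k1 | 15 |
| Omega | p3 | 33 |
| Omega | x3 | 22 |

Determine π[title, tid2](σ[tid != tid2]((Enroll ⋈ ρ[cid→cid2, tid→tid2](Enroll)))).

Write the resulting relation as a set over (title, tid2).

{(Helix, 18), (Helix, 27), (Helix, 32), (Helix, 34), (Helix, 7), (Omega, 15), (Omega, 22), (Omega, 33), (Omega, 36)}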